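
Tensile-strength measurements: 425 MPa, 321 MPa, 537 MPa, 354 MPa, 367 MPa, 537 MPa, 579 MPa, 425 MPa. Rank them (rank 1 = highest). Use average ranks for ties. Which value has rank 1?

Sorted (descending): 579, 537, 537, 425, 425, 367, 354, 321
The 2 values of 537 occupy positions 2–3 → average rank (2+3)/2 = 2.5.
The 2 values of 425 occupy positions 4–5 → average rank (4+5)/2 = 4.5.
Rank 1 → value 579.

579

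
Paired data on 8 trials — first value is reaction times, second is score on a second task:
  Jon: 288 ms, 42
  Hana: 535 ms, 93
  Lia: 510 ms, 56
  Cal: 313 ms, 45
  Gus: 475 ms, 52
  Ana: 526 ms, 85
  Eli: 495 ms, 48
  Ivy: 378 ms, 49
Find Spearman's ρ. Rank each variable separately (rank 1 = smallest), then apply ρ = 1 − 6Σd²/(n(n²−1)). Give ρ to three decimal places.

Ranks of variable 1: 1, 8, 6, 2, 4, 7, 5, 3
Ranks of variable 2: 1, 8, 6, 2, 5, 7, 3, 4
d = r₁ − r₂: 0, 0, 0, 0, -1, 0, 2, -1
d²: 0, 0, 0, 0, 1, 0, 4, 1; Σd² = 6
ρ = 1 − 6·6/(8·63) = 1 − 36/504 = 0.929

0.929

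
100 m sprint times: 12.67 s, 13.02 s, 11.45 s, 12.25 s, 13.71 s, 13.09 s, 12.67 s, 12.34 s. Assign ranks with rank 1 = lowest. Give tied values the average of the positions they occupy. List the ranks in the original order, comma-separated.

Sorted (ascending): 11.45, 12.25, 12.34, 12.67, 12.67, 13.02, 13.09, 13.71
The 2 values of 12.67 occupy positions 4–5 → average rank (4+5)/2 = 4.5.

4.5, 6, 1, 2, 8, 7, 4.5, 3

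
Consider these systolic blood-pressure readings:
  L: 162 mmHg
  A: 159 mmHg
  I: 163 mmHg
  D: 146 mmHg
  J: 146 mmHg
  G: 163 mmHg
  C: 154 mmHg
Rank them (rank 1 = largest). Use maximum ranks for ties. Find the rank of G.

2

Sorted (descending): 163, 163, 162, 159, 154, 146, 146
The 2 values of 163 occupy positions 1–2 → each gets rank 2.
The 2 values of 146 occupy positions 6–7 → each gets rank 7.
G has value 163 mmHg → rank 2.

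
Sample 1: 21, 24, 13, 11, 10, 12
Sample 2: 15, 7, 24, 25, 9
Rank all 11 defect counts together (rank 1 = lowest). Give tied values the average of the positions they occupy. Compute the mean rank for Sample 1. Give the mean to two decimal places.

5.92

Sorted (ascending): 7, 9, 10, 11, 12, 13, 15, 21, 24, 24, 25
The 2 values of 24 occupy positions 9–10 → average rank (9+10)/2 = 9.5.
Sample 1 values → pooled ranks: 21→8, 24→9.5, 13→6, 11→4, 10→3, 12→5
Mean rank = (8 + 9.5 + 6 + 4 + 3 + 5) / 6 = 5.92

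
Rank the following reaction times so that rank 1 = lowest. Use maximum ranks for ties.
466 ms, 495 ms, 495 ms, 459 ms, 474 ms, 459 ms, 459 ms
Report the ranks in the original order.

Sorted (ascending): 459, 459, 459, 466, 474, 495, 495
The 3 values of 459 occupy positions 1–3 → each gets rank 3.
The 2 values of 495 occupy positions 6–7 → each gets rank 7.

4, 7, 7, 3, 5, 3, 3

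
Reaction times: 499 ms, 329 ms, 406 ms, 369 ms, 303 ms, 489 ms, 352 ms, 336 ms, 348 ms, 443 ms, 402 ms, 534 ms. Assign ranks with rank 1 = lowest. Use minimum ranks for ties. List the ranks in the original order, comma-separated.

Sorted (ascending): 303, 329, 336, 348, 352, 369, 402, 406, 443, 489, 499, 534
No ties — each value takes its position as its rank.

11, 2, 8, 6, 1, 10, 5, 3, 4, 9, 7, 12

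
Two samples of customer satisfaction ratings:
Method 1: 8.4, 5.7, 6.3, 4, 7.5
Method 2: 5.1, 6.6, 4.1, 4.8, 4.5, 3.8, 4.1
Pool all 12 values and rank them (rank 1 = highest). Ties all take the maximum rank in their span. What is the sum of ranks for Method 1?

Sorted (descending): 8.4, 7.5, 6.6, 6.3, 5.7, 5.1, 4.8, 4.5, 4.1, 4.1, 4, 3.8
The 2 values of 4.1 occupy positions 9–10 → each gets rank 10.
Method 1 values → pooled ranks: 8.4→1, 5.7→5, 6.3→4, 4→11, 7.5→2
Rank sum = 1 + 5 + 4 + 11 + 2 = 23

23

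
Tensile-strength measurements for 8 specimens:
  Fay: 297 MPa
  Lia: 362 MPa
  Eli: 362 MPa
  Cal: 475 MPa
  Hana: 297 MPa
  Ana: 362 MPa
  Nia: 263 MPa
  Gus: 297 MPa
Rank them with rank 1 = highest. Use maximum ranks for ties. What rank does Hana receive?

7

Sorted (descending): 475, 362, 362, 362, 297, 297, 297, 263
The 3 values of 362 occupy positions 2–4 → each gets rank 4.
The 3 values of 297 occupy positions 5–7 → each gets rank 7.
Hana has value 297 MPa → rank 7.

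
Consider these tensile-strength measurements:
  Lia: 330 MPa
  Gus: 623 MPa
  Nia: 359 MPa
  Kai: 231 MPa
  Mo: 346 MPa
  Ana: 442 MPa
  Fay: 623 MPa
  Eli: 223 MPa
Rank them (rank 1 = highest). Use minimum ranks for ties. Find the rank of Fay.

Sorted (descending): 623, 623, 442, 359, 346, 330, 231, 223
The 2 values of 623 occupy positions 1–2 → each gets rank 1.
Fay has value 623 MPa → rank 1.

1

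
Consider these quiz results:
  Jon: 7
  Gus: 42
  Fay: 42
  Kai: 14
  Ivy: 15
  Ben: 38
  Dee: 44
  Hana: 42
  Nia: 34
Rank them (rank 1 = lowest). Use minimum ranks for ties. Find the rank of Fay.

Sorted (ascending): 7, 14, 15, 34, 38, 42, 42, 42, 44
The 3 values of 42 occupy positions 6–8 → each gets rank 6.
Fay has value 42 → rank 6.

6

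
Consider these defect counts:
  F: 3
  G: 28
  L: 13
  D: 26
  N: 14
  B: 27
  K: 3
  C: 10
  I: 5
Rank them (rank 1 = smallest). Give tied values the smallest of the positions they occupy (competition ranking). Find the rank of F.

Sorted (ascending): 3, 3, 5, 10, 13, 14, 26, 27, 28
The 2 values of 3 occupy positions 1–2 → each gets rank 1.
F has value 3 → rank 1.

1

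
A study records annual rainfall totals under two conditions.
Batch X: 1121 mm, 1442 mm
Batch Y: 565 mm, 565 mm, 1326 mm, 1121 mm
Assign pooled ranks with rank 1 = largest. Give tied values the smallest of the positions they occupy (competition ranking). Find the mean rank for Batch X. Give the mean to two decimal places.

Sorted (descending): 1442, 1326, 1121, 1121, 565, 565
The 2 values of 1121 occupy positions 3–4 → each gets rank 3.
The 2 values of 565 occupy positions 5–6 → each gets rank 5.
Batch X values → pooled ranks: 1121→3, 1442→1
Mean rank = (3 + 1) / 2 = 2.00

2.00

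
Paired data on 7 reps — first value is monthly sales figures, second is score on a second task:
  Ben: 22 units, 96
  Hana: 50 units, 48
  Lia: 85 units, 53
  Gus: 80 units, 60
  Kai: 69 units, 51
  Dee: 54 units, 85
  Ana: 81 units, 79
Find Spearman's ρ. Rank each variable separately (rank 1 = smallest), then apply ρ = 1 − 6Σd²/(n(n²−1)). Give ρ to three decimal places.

Ranks of variable 1: 1, 2, 7, 5, 4, 3, 6
Ranks of variable 2: 7, 1, 3, 4, 2, 6, 5
d = r₁ − r₂: -6, 1, 4, 1, 2, -3, 1
d²: 36, 1, 16, 1, 4, 9, 1; Σd² = 68
ρ = 1 − 6·68/(7·48) = 1 − 408/336 = -0.214

-0.214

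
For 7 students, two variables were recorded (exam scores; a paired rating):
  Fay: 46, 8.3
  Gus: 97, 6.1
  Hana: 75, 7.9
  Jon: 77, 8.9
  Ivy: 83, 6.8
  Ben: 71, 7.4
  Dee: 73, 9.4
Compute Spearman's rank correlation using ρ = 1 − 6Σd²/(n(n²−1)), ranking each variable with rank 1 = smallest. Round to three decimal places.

Ranks of variable 1: 1, 7, 4, 5, 6, 2, 3
Ranks of variable 2: 5, 1, 4, 6, 2, 3, 7
d = r₁ − r₂: -4, 6, 0, -1, 4, -1, -4
d²: 16, 36, 0, 1, 16, 1, 16; Σd² = 86
ρ = 1 − 6·86/(7·48) = 1 − 516/336 = -0.536

-0.536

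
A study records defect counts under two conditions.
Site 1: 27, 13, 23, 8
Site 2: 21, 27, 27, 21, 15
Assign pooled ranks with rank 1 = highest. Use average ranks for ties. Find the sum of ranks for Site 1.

Sorted (descending): 27, 27, 27, 23, 21, 21, 15, 13, 8
The 3 values of 27 occupy positions 1–3 → average rank 2.
The 2 values of 21 occupy positions 5–6 → average rank (5+6)/2 = 5.5.
Site 1 values → pooled ranks: 27→2, 13→8, 23→4, 8→9
Rank sum = 2 + 8 + 4 + 9 = 23

23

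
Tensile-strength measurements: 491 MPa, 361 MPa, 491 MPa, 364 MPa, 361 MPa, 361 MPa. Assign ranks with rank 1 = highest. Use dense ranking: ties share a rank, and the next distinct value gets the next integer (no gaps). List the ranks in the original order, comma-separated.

Sorted (descending): 491, 491, 364, 361, 361, 361
The 2 values of 491 share dense rank 1.
The 3 values of 361 share dense rank 3.
Remaining distinct values take the next consecutive integers.

1, 3, 1, 2, 3, 3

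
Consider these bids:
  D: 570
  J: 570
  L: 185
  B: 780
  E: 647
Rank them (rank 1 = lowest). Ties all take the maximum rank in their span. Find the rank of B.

5

Sorted (ascending): 185, 570, 570, 647, 780
The 2 values of 570 occupy positions 2–3 → each gets rank 3.
B has value 780 → rank 5.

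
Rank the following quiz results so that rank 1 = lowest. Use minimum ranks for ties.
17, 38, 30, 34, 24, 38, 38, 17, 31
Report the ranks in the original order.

Sorted (ascending): 17, 17, 24, 30, 31, 34, 38, 38, 38
The 2 values of 17 occupy positions 1–2 → each gets rank 1.
The 3 values of 38 occupy positions 7–9 → each gets rank 7.

1, 7, 4, 6, 3, 7, 7, 1, 5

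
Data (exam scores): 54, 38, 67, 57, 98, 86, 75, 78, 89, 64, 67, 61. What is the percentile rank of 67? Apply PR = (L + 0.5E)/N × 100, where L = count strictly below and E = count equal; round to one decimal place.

50.0

N = 12.
Strictly below 67: 5. Equal to 67: 2.
PR = (5 + 0.5·2)/12 × 100 = 50.0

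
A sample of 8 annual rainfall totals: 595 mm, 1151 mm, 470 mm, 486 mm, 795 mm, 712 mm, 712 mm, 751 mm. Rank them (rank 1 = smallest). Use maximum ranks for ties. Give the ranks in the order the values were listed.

3, 8, 1, 2, 7, 5, 5, 6

Sorted (ascending): 470, 486, 595, 712, 712, 751, 795, 1151
The 2 values of 712 occupy positions 4–5 → each gets rank 5.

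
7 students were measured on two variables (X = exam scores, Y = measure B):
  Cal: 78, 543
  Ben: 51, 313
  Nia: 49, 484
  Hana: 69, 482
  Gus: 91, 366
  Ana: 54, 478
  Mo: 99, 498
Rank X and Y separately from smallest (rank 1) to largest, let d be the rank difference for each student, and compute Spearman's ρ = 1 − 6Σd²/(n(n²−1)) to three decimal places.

Ranks of variable 1: 5, 2, 1, 4, 6, 3, 7
Ranks of variable 2: 7, 1, 5, 4, 2, 3, 6
d = r₁ − r₂: -2, 1, -4, 0, 4, 0, 1
d²: 4, 1, 16, 0, 16, 0, 1; Σd² = 38
ρ = 1 − 6·38/(7·48) = 1 − 228/336 = 0.321

0.321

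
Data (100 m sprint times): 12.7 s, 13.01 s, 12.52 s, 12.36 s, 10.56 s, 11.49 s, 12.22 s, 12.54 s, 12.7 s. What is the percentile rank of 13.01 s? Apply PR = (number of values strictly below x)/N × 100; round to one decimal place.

N = 9.
Strictly below 13.01: 8. Equal to 13.01: 1.
PR = 8/9 × 100 = 88.9

88.9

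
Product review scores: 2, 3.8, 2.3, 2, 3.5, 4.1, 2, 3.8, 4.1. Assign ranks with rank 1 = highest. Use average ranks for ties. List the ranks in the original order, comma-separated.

8, 3.5, 6, 8, 5, 1.5, 8, 3.5, 1.5

Sorted (descending): 4.1, 4.1, 3.8, 3.8, 3.5, 2.3, 2, 2, 2
The 2 values of 4.1 occupy positions 1–2 → average rank (1+2)/2 = 1.5.
The 2 values of 3.8 occupy positions 3–4 → average rank (3+4)/2 = 3.5.
The 3 values of 2 occupy positions 7–9 → average rank 8.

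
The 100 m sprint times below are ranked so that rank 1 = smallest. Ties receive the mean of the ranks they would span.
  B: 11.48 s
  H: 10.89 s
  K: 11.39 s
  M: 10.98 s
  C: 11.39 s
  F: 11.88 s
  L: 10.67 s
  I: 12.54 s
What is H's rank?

2

Sorted (ascending): 10.67, 10.89, 10.98, 11.39, 11.39, 11.48, 11.88, 12.54
The 2 values of 11.39 occupy positions 4–5 → average rank (4+5)/2 = 4.5.
H has value 10.89 s → rank 2.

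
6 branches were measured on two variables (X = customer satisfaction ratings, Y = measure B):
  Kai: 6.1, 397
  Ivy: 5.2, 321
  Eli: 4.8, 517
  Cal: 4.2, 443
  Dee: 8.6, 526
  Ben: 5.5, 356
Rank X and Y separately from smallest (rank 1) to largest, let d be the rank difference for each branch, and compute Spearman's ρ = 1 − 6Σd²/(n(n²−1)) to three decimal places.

0.143

Ranks of variable 1: 5, 3, 2, 1, 6, 4
Ranks of variable 2: 3, 1, 5, 4, 6, 2
d = r₁ − r₂: 2, 2, -3, -3, 0, 2
d²: 4, 4, 9, 9, 0, 4; Σd² = 30
ρ = 1 − 6·30/(6·35) = 1 − 180/210 = 0.143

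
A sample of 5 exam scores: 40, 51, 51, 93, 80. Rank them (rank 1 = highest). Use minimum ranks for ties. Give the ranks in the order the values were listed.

5, 3, 3, 1, 2

Sorted (descending): 93, 80, 51, 51, 40
The 2 values of 51 occupy positions 3–4 → each gets rank 3.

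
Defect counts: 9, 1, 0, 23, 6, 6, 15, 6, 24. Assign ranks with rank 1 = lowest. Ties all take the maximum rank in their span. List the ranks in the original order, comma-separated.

Sorted (ascending): 0, 1, 6, 6, 6, 9, 15, 23, 24
The 3 values of 6 occupy positions 3–5 → each gets rank 5.

6, 2, 1, 8, 5, 5, 7, 5, 9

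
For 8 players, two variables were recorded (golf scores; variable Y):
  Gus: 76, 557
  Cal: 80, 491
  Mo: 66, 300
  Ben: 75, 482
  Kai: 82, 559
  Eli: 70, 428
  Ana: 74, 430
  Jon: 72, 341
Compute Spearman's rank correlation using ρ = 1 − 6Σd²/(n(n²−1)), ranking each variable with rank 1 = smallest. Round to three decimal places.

0.952

Ranks of variable 1: 6, 7, 1, 5, 8, 2, 4, 3
Ranks of variable 2: 7, 6, 1, 5, 8, 3, 4, 2
d = r₁ − r₂: -1, 1, 0, 0, 0, -1, 0, 1
d²: 1, 1, 0, 0, 0, 1, 0, 1; Σd² = 4
ρ = 1 − 6·4/(8·63) = 1 − 24/504 = 0.952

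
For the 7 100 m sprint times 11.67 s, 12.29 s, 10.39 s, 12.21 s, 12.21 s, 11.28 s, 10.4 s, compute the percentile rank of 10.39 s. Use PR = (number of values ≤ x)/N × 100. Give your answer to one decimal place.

14.3

N = 7.
Strictly below 10.39: 0. Equal to 10.39: 1.
PR = 1/7 × 100 = 14.3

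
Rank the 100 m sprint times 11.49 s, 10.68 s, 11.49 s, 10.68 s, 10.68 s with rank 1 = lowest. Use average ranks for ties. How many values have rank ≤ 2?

3

Sorted (ascending): 10.68, 10.68, 10.68, 11.49, 11.49
The 3 values of 10.68 occupy positions 1–3 → average rank 2.
The 2 values of 11.49 occupy positions 4–5 → average rank (4+5)/2 = 4.5.
Ranks ≤ 2: {2, 2, 2} → 3 values.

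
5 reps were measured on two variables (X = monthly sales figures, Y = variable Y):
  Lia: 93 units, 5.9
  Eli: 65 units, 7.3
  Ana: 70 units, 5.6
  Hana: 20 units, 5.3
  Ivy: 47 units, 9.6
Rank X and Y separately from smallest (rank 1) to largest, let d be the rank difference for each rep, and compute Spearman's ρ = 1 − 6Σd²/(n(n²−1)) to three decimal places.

0.100

Ranks of variable 1: 5, 3, 4, 1, 2
Ranks of variable 2: 3, 4, 2, 1, 5
d = r₁ − r₂: 2, -1, 2, 0, -3
d²: 4, 1, 4, 0, 9; Σd² = 18
ρ = 1 − 6·18/(5·24) = 1 − 108/120 = 0.100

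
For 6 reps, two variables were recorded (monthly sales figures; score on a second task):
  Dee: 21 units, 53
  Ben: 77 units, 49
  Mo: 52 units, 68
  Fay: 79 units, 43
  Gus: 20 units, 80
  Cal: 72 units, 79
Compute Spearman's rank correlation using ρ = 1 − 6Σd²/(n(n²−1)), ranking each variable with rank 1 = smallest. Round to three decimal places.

-0.771

Ranks of variable 1: 2, 5, 3, 6, 1, 4
Ranks of variable 2: 3, 2, 4, 1, 6, 5
d = r₁ − r₂: -1, 3, -1, 5, -5, -1
d²: 1, 9, 1, 25, 25, 1; Σd² = 62
ρ = 1 − 6·62/(6·35) = 1 − 372/210 = -0.771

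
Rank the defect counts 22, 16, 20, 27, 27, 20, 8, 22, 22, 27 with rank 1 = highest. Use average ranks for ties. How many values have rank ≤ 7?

Sorted (descending): 27, 27, 27, 22, 22, 22, 20, 20, 16, 8
The 3 values of 27 occupy positions 1–3 → average rank 2.
The 3 values of 22 occupy positions 4–6 → average rank 5.
The 2 values of 20 occupy positions 7–8 → average rank (7+8)/2 = 7.5.
Ranks ≤ 7: {2, 2, 2, 5, 5, 5} → 6 values.

6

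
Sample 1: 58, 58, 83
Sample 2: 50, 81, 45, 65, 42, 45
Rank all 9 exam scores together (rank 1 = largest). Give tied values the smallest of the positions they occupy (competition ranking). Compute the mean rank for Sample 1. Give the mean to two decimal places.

Sorted (descending): 83, 81, 65, 58, 58, 50, 45, 45, 42
The 2 values of 58 occupy positions 4–5 → each gets rank 4.
The 2 values of 45 occupy positions 7–8 → each gets rank 7.
Sample 1 values → pooled ranks: 58→4, 58→4, 83→1
Mean rank = (4 + 4 + 1) / 3 = 3.00

3.00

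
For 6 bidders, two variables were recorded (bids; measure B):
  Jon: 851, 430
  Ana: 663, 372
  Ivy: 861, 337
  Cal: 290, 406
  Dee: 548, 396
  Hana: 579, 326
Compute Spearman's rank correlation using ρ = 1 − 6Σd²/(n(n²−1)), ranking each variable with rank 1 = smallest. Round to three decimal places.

Ranks of variable 1: 5, 4, 6, 1, 2, 3
Ranks of variable 2: 6, 3, 2, 5, 4, 1
d = r₁ − r₂: -1, 1, 4, -4, -2, 2
d²: 1, 1, 16, 16, 4, 4; Σd² = 42
ρ = 1 − 6·42/(6·35) = 1 − 252/210 = -0.200

-0.200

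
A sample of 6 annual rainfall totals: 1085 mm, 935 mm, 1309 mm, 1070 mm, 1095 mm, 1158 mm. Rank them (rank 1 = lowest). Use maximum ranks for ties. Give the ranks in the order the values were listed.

Sorted (ascending): 935, 1070, 1085, 1095, 1158, 1309
No ties — each value takes its position as its rank.

3, 1, 6, 2, 4, 5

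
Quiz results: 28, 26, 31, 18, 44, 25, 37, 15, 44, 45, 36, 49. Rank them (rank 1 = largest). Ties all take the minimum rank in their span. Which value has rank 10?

Sorted (descending): 49, 45, 44, 44, 37, 36, 31, 28, 26, 25, 18, 15
The 2 values of 44 occupy positions 3–4 → each gets rank 3.
Rank 10 → value 25.

25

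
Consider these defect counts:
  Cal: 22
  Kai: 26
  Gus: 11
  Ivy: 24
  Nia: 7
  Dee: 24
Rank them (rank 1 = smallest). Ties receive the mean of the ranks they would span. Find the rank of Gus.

2

Sorted (ascending): 7, 11, 22, 24, 24, 26
The 2 values of 24 occupy positions 4–5 → average rank (4+5)/2 = 4.5.
Gus has value 11 → rank 2.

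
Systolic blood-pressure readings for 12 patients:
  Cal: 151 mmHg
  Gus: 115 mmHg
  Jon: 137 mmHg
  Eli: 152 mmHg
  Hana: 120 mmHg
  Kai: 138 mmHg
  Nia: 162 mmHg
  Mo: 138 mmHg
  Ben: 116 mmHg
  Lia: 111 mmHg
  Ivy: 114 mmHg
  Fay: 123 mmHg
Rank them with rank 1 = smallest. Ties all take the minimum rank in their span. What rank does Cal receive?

10

Sorted (ascending): 111, 114, 115, 116, 120, 123, 137, 138, 138, 151, 152, 162
The 2 values of 138 occupy positions 8–9 → each gets rank 8.
Cal has value 151 mmHg → rank 10.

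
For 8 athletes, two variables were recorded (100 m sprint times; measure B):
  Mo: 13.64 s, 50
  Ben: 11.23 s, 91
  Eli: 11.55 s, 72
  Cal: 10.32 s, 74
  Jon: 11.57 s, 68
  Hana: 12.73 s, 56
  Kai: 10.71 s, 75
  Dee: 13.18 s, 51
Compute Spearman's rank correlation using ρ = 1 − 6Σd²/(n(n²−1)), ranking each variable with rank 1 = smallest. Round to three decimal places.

-0.905

Ranks of variable 1: 8, 3, 4, 1, 5, 6, 2, 7
Ranks of variable 2: 1, 8, 5, 6, 4, 3, 7, 2
d = r₁ − r₂: 7, -5, -1, -5, 1, 3, -5, 5
d²: 49, 25, 1, 25, 1, 9, 25, 25; Σd² = 160
ρ = 1 − 6·160/(8·63) = 1 − 960/504 = -0.905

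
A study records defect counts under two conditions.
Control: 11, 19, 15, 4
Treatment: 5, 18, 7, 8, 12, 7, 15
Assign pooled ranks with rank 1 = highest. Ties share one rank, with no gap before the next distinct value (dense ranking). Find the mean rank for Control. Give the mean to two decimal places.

4.50

Sorted (descending): 19, 18, 15, 15, 12, 11, 8, 7, 7, 5, 4
The 2 values of 15 share dense rank 3.
The 2 values of 7 share dense rank 7.
Remaining distinct values take the next consecutive integers.
Control values → pooled ranks: 11→5, 19→1, 15→3, 4→9
Mean rank = (5 + 1 + 3 + 9) / 4 = 4.50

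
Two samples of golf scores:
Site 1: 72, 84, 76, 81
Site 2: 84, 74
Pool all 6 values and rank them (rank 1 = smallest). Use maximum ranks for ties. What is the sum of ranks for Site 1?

Sorted (ascending): 72, 74, 76, 81, 84, 84
The 2 values of 84 occupy positions 5–6 → each gets rank 6.
Site 1 values → pooled ranks: 72→1, 84→6, 76→3, 81→4
Rank sum = 1 + 6 + 3 + 4 = 14

14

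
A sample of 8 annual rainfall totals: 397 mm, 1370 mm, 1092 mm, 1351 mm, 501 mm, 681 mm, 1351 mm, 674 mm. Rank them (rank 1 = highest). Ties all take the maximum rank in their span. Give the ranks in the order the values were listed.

Sorted (descending): 1370, 1351, 1351, 1092, 681, 674, 501, 397
The 2 values of 1351 occupy positions 2–3 → each gets rank 3.

8, 1, 4, 3, 7, 5, 3, 6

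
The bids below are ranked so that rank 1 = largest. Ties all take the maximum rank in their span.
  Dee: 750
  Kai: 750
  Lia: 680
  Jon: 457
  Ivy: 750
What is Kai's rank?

Sorted (descending): 750, 750, 750, 680, 457
The 3 values of 750 occupy positions 1–3 → each gets rank 3.
Kai has value 750 → rank 3.

3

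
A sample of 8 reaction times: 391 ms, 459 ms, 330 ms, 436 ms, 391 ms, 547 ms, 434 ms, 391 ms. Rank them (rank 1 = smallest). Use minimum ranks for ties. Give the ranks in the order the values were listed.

Sorted (ascending): 330, 391, 391, 391, 434, 436, 459, 547
The 3 values of 391 occupy positions 2–4 → each gets rank 2.

2, 7, 1, 6, 2, 8, 5, 2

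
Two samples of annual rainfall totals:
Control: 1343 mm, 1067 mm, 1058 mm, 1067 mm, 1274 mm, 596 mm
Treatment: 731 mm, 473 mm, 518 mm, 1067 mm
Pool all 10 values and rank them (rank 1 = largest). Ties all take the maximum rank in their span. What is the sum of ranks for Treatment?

Sorted (descending): 1343, 1274, 1067, 1067, 1067, 1058, 731, 596, 518, 473
The 3 values of 1067 occupy positions 3–5 → each gets rank 5.
Treatment values → pooled ranks: 731→7, 473→10, 518→9, 1067→5
Rank sum = 7 + 10 + 9 + 5 = 31

31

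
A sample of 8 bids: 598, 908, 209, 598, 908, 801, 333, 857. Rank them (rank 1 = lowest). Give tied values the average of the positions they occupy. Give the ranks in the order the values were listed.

3.5, 7.5, 1, 3.5, 7.5, 5, 2, 6

Sorted (ascending): 209, 333, 598, 598, 801, 857, 908, 908
The 2 values of 598 occupy positions 3–4 → average rank (3+4)/2 = 3.5.
The 2 values of 908 occupy positions 7–8 → average rank (7+8)/2 = 7.5.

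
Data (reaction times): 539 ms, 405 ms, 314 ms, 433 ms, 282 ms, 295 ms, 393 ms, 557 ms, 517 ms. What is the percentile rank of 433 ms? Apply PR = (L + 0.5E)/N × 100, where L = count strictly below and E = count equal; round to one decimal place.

61.1

N = 9.
Strictly below 433: 5. Equal to 433: 1.
PR = (5 + 0.5·1)/9 × 100 = 61.1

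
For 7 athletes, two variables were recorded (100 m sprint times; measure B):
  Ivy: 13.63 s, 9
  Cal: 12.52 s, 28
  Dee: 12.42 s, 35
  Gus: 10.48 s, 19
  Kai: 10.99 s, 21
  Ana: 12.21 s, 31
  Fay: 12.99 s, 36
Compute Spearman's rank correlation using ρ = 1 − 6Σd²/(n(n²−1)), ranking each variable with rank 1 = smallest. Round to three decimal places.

0.143

Ranks of variable 1: 7, 5, 4, 1, 2, 3, 6
Ranks of variable 2: 1, 4, 6, 2, 3, 5, 7
d = r₁ − r₂: 6, 1, -2, -1, -1, -2, -1
d²: 36, 1, 4, 1, 1, 4, 1; Σd² = 48
ρ = 1 − 6·48/(7·48) = 1 − 288/336 = 0.143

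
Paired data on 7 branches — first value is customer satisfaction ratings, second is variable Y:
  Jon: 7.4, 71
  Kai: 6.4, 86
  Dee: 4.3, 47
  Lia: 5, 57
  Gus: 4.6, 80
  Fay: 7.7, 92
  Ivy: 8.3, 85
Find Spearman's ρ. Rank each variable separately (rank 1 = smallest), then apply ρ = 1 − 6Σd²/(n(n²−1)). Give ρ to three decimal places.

Ranks of variable 1: 5, 4, 1, 3, 2, 6, 7
Ranks of variable 2: 3, 6, 1, 2, 4, 7, 5
d = r₁ − r₂: 2, -2, 0, 1, -2, -1, 2
d²: 4, 4, 0, 1, 4, 1, 4; Σd² = 18
ρ = 1 − 6·18/(7·48) = 1 − 108/336 = 0.679

0.679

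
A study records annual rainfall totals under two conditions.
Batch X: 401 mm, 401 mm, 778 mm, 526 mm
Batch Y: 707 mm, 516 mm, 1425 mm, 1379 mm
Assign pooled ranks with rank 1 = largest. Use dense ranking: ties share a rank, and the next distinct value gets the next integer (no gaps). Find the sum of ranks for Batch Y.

Sorted (descending): 1425, 1379, 778, 707, 526, 516, 401, 401
The 2 values of 401 share dense rank 7.
Remaining distinct values take the next consecutive integers.
Batch Y values → pooled ranks: 707→4, 516→6, 1425→1, 1379→2
Rank sum = 4 + 6 + 1 + 2 = 13

13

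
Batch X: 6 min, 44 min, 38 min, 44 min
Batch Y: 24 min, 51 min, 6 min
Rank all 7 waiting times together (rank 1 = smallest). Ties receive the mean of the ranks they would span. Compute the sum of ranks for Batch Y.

11.5

Sorted (ascending): 6, 6, 24, 38, 44, 44, 51
The 2 values of 6 occupy positions 1–2 → average rank (1+2)/2 = 1.5.
The 2 values of 44 occupy positions 5–6 → average rank (5+6)/2 = 5.5.
Batch Y values → pooled ranks: 24→3, 51→7, 6→1.5
Rank sum = 3 + 7 + 1.5 = 11.5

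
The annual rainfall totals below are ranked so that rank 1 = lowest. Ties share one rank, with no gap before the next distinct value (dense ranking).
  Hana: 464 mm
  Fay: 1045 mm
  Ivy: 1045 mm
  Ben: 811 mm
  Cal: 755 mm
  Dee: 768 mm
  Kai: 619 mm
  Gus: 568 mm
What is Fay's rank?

7

Sorted (ascending): 464, 568, 619, 755, 768, 811, 1045, 1045
The 2 values of 1045 share dense rank 7.
Remaining distinct values take the next consecutive integers.
Fay has value 1045 mm → rank 7.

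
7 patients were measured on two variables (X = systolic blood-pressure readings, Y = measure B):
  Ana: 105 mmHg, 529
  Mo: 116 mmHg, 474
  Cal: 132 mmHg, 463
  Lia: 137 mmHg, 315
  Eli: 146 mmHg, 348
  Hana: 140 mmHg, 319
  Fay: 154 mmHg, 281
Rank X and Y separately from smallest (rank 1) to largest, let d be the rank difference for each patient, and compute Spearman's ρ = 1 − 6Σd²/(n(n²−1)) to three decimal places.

-0.857

Ranks of variable 1: 1, 2, 3, 4, 6, 5, 7
Ranks of variable 2: 7, 6, 5, 2, 4, 3, 1
d = r₁ − r₂: -6, -4, -2, 2, 2, 2, 6
d²: 36, 16, 4, 4, 4, 4, 36; Σd² = 104
ρ = 1 − 6·104/(7·48) = 1 − 624/336 = -0.857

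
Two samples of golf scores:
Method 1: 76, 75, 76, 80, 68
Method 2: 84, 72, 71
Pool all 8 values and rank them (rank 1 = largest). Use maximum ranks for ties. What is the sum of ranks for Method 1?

Sorted (descending): 84, 80, 76, 76, 75, 72, 71, 68
The 2 values of 76 occupy positions 3–4 → each gets rank 4.
Method 1 values → pooled ranks: 76→4, 75→5, 76→4, 80→2, 68→8
Rank sum = 4 + 5 + 4 + 2 + 8 = 23

23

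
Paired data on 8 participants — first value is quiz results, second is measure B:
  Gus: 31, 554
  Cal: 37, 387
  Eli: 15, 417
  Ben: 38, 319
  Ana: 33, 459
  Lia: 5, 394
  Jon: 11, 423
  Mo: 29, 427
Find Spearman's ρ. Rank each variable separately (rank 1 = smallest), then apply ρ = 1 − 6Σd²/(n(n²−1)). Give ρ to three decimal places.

Ranks of variable 1: 5, 7, 3, 8, 6, 1, 2, 4
Ranks of variable 2: 8, 2, 4, 1, 7, 3, 5, 6
d = r₁ − r₂: -3, 5, -1, 7, -1, -2, -3, -2
d²: 9, 25, 1, 49, 1, 4, 9, 4; Σd² = 102
ρ = 1 − 6·102/(8·63) = 1 − 612/504 = -0.214

-0.214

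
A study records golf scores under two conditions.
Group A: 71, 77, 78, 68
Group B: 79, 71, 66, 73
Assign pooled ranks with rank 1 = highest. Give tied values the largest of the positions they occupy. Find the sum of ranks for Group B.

Sorted (descending): 79, 78, 77, 73, 71, 71, 68, 66
The 2 values of 71 occupy positions 5–6 → each gets rank 6.
Group B values → pooled ranks: 79→1, 71→6, 66→8, 73→4
Rank sum = 1 + 6 + 8 + 4 = 19

19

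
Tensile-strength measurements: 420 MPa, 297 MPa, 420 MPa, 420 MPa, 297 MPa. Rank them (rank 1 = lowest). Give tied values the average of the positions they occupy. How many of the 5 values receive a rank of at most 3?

Sorted (ascending): 297, 297, 420, 420, 420
The 2 values of 297 occupy positions 1–2 → average rank (1+2)/2 = 1.5.
The 3 values of 420 occupy positions 3–5 → average rank 4.
Ranks ≤ 3: {1.5, 1.5} → 2 values.

2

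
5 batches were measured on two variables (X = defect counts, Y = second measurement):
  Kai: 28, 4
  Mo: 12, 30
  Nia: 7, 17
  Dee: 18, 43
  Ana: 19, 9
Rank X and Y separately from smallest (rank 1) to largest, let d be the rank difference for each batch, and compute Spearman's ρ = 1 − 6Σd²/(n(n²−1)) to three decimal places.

-0.600

Ranks of variable 1: 5, 2, 1, 3, 4
Ranks of variable 2: 1, 4, 3, 5, 2
d = r₁ − r₂: 4, -2, -2, -2, 2
d²: 16, 4, 4, 4, 4; Σd² = 32
ρ = 1 − 6·32/(5·24) = 1 − 192/120 = -0.600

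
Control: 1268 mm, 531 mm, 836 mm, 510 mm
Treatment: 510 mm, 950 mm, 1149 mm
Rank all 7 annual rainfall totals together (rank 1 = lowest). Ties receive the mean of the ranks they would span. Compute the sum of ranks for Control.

Sorted (ascending): 510, 510, 531, 836, 950, 1149, 1268
The 2 values of 510 occupy positions 1–2 → average rank (1+2)/2 = 1.5.
Control values → pooled ranks: 1268→7, 531→3, 836→4, 510→1.5
Rank sum = 7 + 3 + 4 + 1.5 = 15.5

15.5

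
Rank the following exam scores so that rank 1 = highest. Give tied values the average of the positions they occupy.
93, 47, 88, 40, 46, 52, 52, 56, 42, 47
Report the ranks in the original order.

Sorted (descending): 93, 88, 56, 52, 52, 47, 47, 46, 42, 40
The 2 values of 52 occupy positions 4–5 → average rank (4+5)/2 = 4.5.
The 2 values of 47 occupy positions 6–7 → average rank (6+7)/2 = 6.5.

1, 6.5, 2, 10, 8, 4.5, 4.5, 3, 9, 6.5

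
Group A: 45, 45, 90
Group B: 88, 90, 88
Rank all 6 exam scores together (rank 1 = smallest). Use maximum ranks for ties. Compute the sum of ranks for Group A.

10

Sorted (ascending): 45, 45, 88, 88, 90, 90
The 2 values of 45 occupy positions 1–2 → each gets rank 2.
The 2 values of 88 occupy positions 3–4 → each gets rank 4.
The 2 values of 90 occupy positions 5–6 → each gets rank 6.
Group A values → pooled ranks: 45→2, 45→2, 90→6
Rank sum = 2 + 2 + 6 = 10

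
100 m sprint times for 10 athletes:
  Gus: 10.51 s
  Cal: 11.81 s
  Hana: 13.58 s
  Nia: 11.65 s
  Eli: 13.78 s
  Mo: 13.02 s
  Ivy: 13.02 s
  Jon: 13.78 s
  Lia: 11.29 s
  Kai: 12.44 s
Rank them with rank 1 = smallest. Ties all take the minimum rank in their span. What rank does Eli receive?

Sorted (ascending): 10.51, 11.29, 11.65, 11.81, 12.44, 13.02, 13.02, 13.58, 13.78, 13.78
The 2 values of 13.02 occupy positions 6–7 → each gets rank 6.
The 2 values of 13.78 occupy positions 9–10 → each gets rank 9.
Eli has value 13.78 s → rank 9.

9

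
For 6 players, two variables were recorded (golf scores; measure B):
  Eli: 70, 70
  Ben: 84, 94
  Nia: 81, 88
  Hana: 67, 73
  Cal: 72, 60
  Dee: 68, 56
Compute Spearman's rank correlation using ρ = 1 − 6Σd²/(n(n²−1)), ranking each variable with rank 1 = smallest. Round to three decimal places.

Ranks of variable 1: 3, 6, 5, 1, 4, 2
Ranks of variable 2: 3, 6, 5, 4, 2, 1
d = r₁ − r₂: 0, 0, 0, -3, 2, 1
d²: 0, 0, 0, 9, 4, 1; Σd² = 14
ρ = 1 − 6·14/(6·35) = 1 − 84/210 = 0.600

0.600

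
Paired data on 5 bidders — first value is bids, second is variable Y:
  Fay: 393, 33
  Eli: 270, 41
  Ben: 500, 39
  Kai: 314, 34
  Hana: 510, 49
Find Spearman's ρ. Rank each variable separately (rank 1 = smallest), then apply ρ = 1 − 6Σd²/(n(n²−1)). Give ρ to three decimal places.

Ranks of variable 1: 3, 1, 4, 2, 5
Ranks of variable 2: 1, 4, 3, 2, 5
d = r₁ − r₂: 2, -3, 1, 0, 0
d²: 4, 9, 1, 0, 0; Σd² = 14
ρ = 1 − 6·14/(5·24) = 1 − 84/120 = 0.300

0.300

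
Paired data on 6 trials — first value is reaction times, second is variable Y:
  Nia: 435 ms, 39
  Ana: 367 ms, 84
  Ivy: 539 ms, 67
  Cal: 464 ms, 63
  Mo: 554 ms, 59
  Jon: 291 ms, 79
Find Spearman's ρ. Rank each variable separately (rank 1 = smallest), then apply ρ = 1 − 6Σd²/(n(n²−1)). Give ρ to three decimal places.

-0.543

Ranks of variable 1: 3, 2, 5, 4, 6, 1
Ranks of variable 2: 1, 6, 4, 3, 2, 5
d = r₁ − r₂: 2, -4, 1, 1, 4, -4
d²: 4, 16, 1, 1, 16, 16; Σd² = 54
ρ = 1 − 6·54/(6·35) = 1 − 324/210 = -0.543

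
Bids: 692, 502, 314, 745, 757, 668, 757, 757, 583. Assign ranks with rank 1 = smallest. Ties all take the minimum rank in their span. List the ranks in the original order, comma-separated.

5, 2, 1, 6, 7, 4, 7, 7, 3

Sorted (ascending): 314, 502, 583, 668, 692, 745, 757, 757, 757
The 3 values of 757 occupy positions 7–9 → each gets rank 7.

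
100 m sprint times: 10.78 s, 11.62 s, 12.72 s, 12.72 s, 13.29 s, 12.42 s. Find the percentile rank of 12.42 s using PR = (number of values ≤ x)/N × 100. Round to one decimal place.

50.0

N = 6.
Strictly below 12.42: 2. Equal to 12.42: 1.
PR = 3/6 × 100 = 50.0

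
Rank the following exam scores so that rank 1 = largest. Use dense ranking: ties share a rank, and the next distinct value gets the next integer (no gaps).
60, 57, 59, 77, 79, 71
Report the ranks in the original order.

Sorted (descending): 79, 77, 71, 60, 59, 57
No ties — each value takes its position as its rank.

4, 6, 5, 2, 1, 3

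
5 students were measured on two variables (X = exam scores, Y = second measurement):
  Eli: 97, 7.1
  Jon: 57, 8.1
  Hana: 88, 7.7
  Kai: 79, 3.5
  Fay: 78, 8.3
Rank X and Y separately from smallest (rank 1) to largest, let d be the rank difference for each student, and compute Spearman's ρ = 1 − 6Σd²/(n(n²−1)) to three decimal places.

Ranks of variable 1: 5, 1, 4, 3, 2
Ranks of variable 2: 2, 4, 3, 1, 5
d = r₁ − r₂: 3, -3, 1, 2, -3
d²: 9, 9, 1, 4, 9; Σd² = 32
ρ = 1 − 6·32/(5·24) = 1 − 192/120 = -0.600

-0.600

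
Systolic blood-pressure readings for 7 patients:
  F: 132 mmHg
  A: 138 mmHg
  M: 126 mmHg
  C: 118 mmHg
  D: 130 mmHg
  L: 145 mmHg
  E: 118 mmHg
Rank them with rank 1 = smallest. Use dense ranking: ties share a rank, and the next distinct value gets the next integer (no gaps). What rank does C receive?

Sorted (ascending): 118, 118, 126, 130, 132, 138, 145
The 2 values of 118 share dense rank 1.
Remaining distinct values take the next consecutive integers.
C has value 118 mmHg → rank 1.

1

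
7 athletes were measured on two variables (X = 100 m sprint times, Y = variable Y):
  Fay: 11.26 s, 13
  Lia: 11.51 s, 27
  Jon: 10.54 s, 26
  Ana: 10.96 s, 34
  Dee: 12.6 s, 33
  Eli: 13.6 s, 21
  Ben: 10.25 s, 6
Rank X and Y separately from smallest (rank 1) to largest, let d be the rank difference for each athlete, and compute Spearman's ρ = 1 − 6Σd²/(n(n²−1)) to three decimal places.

Ranks of variable 1: 4, 5, 2, 3, 6, 7, 1
Ranks of variable 2: 2, 5, 4, 7, 6, 3, 1
d = r₁ − r₂: 2, 0, -2, -4, 0, 4, 0
d²: 4, 0, 4, 16, 0, 16, 0; Σd² = 40
ρ = 1 − 6·40/(7·48) = 1 − 240/336 = 0.286

0.286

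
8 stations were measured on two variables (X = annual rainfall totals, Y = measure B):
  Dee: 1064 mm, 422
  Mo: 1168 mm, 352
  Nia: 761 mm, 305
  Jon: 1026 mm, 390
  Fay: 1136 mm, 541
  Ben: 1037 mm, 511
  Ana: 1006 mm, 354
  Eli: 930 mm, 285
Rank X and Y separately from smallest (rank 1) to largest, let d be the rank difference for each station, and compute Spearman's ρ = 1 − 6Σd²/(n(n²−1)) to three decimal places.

0.595

Ranks of variable 1: 6, 8, 1, 4, 7, 5, 3, 2
Ranks of variable 2: 6, 3, 2, 5, 8, 7, 4, 1
d = r₁ − r₂: 0, 5, -1, -1, -1, -2, -1, 1
d²: 0, 25, 1, 1, 1, 4, 1, 1; Σd² = 34
ρ = 1 − 6·34/(8·63) = 1 − 204/504 = 0.595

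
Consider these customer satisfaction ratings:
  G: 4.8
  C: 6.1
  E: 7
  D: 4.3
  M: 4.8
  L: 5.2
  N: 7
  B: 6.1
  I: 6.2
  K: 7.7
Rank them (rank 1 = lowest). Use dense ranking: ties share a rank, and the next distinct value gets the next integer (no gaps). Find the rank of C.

Sorted (ascending): 4.3, 4.8, 4.8, 5.2, 6.1, 6.1, 6.2, 7, 7, 7.7
The 2 values of 4.8 share dense rank 2.
The 2 values of 6.1 share dense rank 4.
The 2 values of 7 share dense rank 6.
Remaining distinct values take the next consecutive integers.
C has value 6.1 → rank 4.

4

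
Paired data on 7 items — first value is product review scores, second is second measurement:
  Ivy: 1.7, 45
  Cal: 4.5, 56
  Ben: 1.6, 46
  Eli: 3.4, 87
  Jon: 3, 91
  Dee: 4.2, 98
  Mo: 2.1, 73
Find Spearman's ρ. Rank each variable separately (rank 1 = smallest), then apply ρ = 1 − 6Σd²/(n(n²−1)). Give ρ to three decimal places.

0.571

Ranks of variable 1: 2, 7, 1, 5, 4, 6, 3
Ranks of variable 2: 1, 3, 2, 5, 6, 7, 4
d = r₁ − r₂: 1, 4, -1, 0, -2, -1, -1
d²: 1, 16, 1, 0, 4, 1, 1; Σd² = 24
ρ = 1 − 6·24/(7·48) = 1 − 144/336 = 0.571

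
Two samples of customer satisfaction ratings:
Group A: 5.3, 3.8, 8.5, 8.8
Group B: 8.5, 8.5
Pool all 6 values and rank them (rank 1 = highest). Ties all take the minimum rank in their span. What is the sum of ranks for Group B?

4

Sorted (descending): 8.8, 8.5, 8.5, 8.5, 5.3, 3.8
The 3 values of 8.5 occupy positions 2–4 → each gets rank 2.
Group B values → pooled ranks: 8.5→2, 8.5→2
Rank sum = 2 + 2 = 4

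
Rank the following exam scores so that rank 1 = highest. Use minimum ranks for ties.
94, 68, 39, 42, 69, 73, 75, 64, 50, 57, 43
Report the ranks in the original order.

1, 5, 11, 10, 4, 3, 2, 6, 8, 7, 9

Sorted (descending): 94, 75, 73, 69, 68, 64, 57, 50, 43, 42, 39
No ties — each value takes its position as its rank.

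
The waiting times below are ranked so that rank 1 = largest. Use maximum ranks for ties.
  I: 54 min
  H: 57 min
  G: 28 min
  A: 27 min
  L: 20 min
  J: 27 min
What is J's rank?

5

Sorted (descending): 57, 54, 28, 27, 27, 20
The 2 values of 27 occupy positions 4–5 → each gets rank 5.
J has value 27 min → rank 5.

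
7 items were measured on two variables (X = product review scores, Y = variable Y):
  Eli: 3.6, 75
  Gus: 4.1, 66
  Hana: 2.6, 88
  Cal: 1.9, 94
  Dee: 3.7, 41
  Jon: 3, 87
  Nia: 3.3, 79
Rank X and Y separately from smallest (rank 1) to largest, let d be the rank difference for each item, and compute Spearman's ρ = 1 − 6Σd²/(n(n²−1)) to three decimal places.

-0.964

Ranks of variable 1: 5, 7, 2, 1, 6, 3, 4
Ranks of variable 2: 3, 2, 6, 7, 1, 5, 4
d = r₁ − r₂: 2, 5, -4, -6, 5, -2, 0
d²: 4, 25, 16, 36, 25, 4, 0; Σd² = 110
ρ = 1 − 6·110/(7·48) = 1 − 660/336 = -0.964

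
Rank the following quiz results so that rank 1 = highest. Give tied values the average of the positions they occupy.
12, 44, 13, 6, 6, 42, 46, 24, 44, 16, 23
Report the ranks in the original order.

Sorted (descending): 46, 44, 44, 42, 24, 23, 16, 13, 12, 6, 6
The 2 values of 44 occupy positions 2–3 → average rank (2+3)/2 = 2.5.
The 2 values of 6 occupy positions 10–11 → average rank (10+11)/2 = 10.5.

9, 2.5, 8, 10.5, 10.5, 4, 1, 5, 2.5, 7, 6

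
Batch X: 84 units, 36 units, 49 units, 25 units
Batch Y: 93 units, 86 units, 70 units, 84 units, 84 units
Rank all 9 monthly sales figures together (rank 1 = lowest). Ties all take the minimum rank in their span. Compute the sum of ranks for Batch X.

Sorted (ascending): 25, 36, 49, 70, 84, 84, 84, 86, 93
The 3 values of 84 occupy positions 5–7 → each gets rank 5.
Batch X values → pooled ranks: 84→5, 36→2, 49→3, 25→1
Rank sum = 5 + 2 + 3 + 1 = 11

11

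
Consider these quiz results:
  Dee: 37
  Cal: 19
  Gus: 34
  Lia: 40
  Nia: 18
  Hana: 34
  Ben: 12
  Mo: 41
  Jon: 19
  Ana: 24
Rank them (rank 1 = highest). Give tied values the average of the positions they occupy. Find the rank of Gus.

4.5

Sorted (descending): 41, 40, 37, 34, 34, 24, 19, 19, 18, 12
The 2 values of 34 occupy positions 4–5 → average rank (4+5)/2 = 4.5.
The 2 values of 19 occupy positions 7–8 → average rank (7+8)/2 = 7.5.
Gus has value 34 → rank 4.5.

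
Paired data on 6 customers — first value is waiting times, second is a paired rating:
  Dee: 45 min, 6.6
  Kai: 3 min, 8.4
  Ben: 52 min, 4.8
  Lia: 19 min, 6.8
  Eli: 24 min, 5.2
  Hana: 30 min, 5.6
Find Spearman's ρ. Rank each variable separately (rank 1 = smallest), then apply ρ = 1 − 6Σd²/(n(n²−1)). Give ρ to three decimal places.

Ranks of variable 1: 5, 1, 6, 2, 3, 4
Ranks of variable 2: 4, 6, 1, 5, 2, 3
d = r₁ − r₂: 1, -5, 5, -3, 1, 1
d²: 1, 25, 25, 9, 1, 1; Σd² = 62
ρ = 1 − 6·62/(6·35) = 1 − 372/210 = -0.771

-0.771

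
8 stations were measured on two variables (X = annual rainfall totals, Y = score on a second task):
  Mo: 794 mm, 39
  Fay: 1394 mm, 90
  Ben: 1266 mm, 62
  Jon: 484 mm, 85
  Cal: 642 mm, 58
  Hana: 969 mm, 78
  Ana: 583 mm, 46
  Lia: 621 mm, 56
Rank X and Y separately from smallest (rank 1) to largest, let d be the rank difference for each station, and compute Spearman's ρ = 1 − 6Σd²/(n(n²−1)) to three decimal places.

0.333

Ranks of variable 1: 5, 8, 7, 1, 4, 6, 2, 3
Ranks of variable 2: 1, 8, 5, 7, 4, 6, 2, 3
d = r₁ − r₂: 4, 0, 2, -6, 0, 0, 0, 0
d²: 16, 0, 4, 36, 0, 0, 0, 0; Σd² = 56
ρ = 1 − 6·56/(8·63) = 1 − 336/504 = 0.333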